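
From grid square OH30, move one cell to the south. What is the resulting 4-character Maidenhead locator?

Latitude square 0; −1 → -1, wraps to 9, carry into field.
Latitude field H = 7; −1 → 6 = G.
The longitude characters are unchanged.

OG39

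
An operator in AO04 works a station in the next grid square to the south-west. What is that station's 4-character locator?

Longitude square 0; −1 → -1, wraps to 9, carry into field.
Longitude field A = 0; −1 → -1, wraps to 17 = R, wrapping around the antimeridian.
Latitude square 4; −1 → 3.

RO93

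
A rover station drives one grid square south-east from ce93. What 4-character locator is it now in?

DE02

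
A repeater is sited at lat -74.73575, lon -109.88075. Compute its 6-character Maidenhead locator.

DB55bg

Add 180° to longitude and 90° to latitude: 70.1192, 15.2643.
Field: lon ⌊70.1192/20⌋ = 3 → D; lat ⌊15.2643/10⌋ = 1 → B.
Square: lon ⌊10.1192/2⌋ = 5; lat ⌊5.2643/1⌋ = 5.
Subsquare: lon ⌊0.1192/0.0833333⌋ = 1 → b; lat ⌊0.2643/0.0416667⌋ = 6 → g.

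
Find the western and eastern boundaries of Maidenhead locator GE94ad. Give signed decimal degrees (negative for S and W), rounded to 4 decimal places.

Field G=6, E=4: +6·20° lon, +4·10° lat → SW at lon -60°, lat -50°.
Square 9, 4: +9·2° lon, +4·1° lat → SW at lon -42°, lat -46°.
Subsquare a=0, d=3: +0·0.0833333° lon, +3·0.0416667° lat → SW at lon -42°, lat -45.875°.
Cell spans 0.0833333° lon × 0.0416667° lat.
west -42.0000, east -41.9167.

-42.0000, -41.9167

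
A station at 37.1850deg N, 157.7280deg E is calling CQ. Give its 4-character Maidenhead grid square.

Add 180° to longitude and 90° to latitude: 337.73, 127.19.
Field (20°×10°, letters A–R): lon ⌊337.73/20⌋ = 16 → Q; lat ⌊127.19/10⌋ = 12 → M.
Square (2°×1°, digits 0–9): lon ⌊17.73/2⌋ = 8; lat ⌊7.19/1⌋ = 7.

QM87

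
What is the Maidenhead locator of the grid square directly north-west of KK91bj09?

Longitude extended square 0; −1 → -1, wraps to 9, carry into subsquare.
Longitude subsquare b = 1; −1 → 0 = a.
Latitude extended square 9; +1 → 10, wraps to 0, carry into subsquare.
Latitude subsquare j = 9; +1 → 10 = k.

KK91ak90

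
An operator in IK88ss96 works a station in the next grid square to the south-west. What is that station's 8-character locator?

IK88ss85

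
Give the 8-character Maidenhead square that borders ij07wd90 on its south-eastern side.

Longitude extended square 9; +1 → 10, wraps to 0, carry into subsquare.
Longitude subsquare w = 22; +1 → 23 = x.
Latitude extended square 0; −1 → -1, wraps to 9, carry into subsquare.
Latitude subsquare d = 3; −1 → 2 = c.

IJ07xc09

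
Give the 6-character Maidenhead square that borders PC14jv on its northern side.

Latitude subsquare v = 21; +1 → 22 = w.
The longitude characters are unchanged.

PC14jw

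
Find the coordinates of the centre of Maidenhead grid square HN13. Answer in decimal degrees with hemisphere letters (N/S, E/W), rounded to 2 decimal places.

Field H=7, N=13: +7·20° lon, +13·10° lat → SW at lon -40°, lat 40°.
Square 1, 3: +1·2° lon, +3·1° lat → SW at lon -38°, lat 43°.
Cell spans 2° lon × 1° lat. Centre is SW corner plus half of each.
latitude 43.50° N, longitude 37.00° W.

43.50° N, 37.00° W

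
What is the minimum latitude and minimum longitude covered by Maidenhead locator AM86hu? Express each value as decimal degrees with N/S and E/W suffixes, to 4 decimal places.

Field A=0, M=12: +0·20° lon, +12·10° lat → SW at lon -180°, lat 30°.
Square 8, 6: +8·2° lon, +6·1° lat → SW at lon -164°, lat 36°.
Subsquare h=7, u=20: +7·0.0833333° lon, +20·0.0416667° lat → SW at lon -163.417°, lat 36.8333°.
latitude 36.8333° N, longitude 163.4167° W.

36.8333° N, 163.4167° W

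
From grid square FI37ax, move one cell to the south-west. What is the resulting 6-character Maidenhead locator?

FI27xw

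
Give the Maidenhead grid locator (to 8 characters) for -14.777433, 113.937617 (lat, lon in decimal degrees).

Offset from 180°W / 90°S: lon 293.93762°, lat 75.22257°.
Field: lon ⌊293.93762/20⌋ = 14 → O; lat ⌊75.22257/10⌋ = 7 → H.
Square: lon ⌊13.93762/2⌋ = 6; lat ⌊5.22257/1⌋ = 5.
Subsquare: lon ⌊1.93762/0.0833333⌋ = 23 → x; lat ⌊0.22257/0.0416667⌋ = 5 → f.
Extended square: lon ⌊0.02095/0.00833333⌋ = 2; lat ⌊0.01423/0.00416667⌋ = 3.

OH65xf23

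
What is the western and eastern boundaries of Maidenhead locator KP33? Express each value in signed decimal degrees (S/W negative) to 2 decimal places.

Field K=10, P=15: +10·20° lon, +15·10° lat → SW at lon 20°, lat 60°.
Square 3, 3: +3·2° lon, +3·1° lat → SW at lon 26°, lat 63°.
Cell spans 2° lon × 1° lat.
west 26.00, east 28.00.

26.00, 28.00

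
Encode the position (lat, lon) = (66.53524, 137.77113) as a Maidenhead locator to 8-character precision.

PP86vm28

Offset from 180°W / 90°S: lon 317.77113°, lat 156.53524°.
Field: 317.77113/20 → 15 → P, 156.53524/10 → 15 → P; chars PP.
Square: 17.77113/2 → 8, 6.53524/1 → 6; chars 86.
Subsquare: 1.77113/0.0833333 → 21 → v, 0.53524/0.0416667 → 12 → m; chars vm.
Extended square: 0.02113/0.00833333 → 2, 0.03524/0.00416667 → 8; chars 28.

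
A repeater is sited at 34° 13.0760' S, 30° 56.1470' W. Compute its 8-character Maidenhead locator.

Offset from 180°W / 90°S: lon 149.06422°, lat 55.78207°.
Field (20°×10°, letters A–R): lon ⌊149.06422/20⌋ = 7 → H; lat ⌊55.78207/10⌋ = 5 → F.
Square (2°×1°, digits 0–9): lon ⌊9.06422/2⌋ = 4; lat ⌊5.78207/1⌋ = 5.
Subsquare (5′×2.5′, letters a–x): lon ⌊1.06422/0.0833333⌋ = 12 → m; lat ⌊0.78207/0.0416667⌋ = 18 → s.
Extended square (30″×15″, digits 0–9): lon ⌊0.06422/0.00833333⌋ = 7; lat ⌊0.03207/0.00416667⌋ = 7.

HF45ms77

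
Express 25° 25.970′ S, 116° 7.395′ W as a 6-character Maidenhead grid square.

DG14wn

Add 180° to longitude and 90° to latitude: 63.8768, 64.5672.
Field: 63.8768/20 → 3 → D, 64.5672/10 → 6 → G; chars DG.
Square: 3.8768/2 → 1, 4.5672/1 → 4; chars 14.
Subsquare: 1.8768/0.0833333 → 22 → w, 0.5672/0.0416667 → 13 → n; chars wn.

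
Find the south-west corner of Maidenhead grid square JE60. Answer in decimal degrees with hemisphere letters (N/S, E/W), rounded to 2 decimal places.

50.00° S, 12.00° E

Field J=9, E=4: +9·20° lon, +4·10° lat → SW at lon 0°, lat -50°.
Square 6, 0: +6·2° lon, +0·1° lat → SW at lon 12°, lat -50°.
latitude 50.00° S, longitude 12.00° E.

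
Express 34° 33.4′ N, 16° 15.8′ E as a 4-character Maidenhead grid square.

Offset from 180°W / 90°S: lon 196.26°, lat 124.56°.
Field (20°×10°, letters A–R): 196.26/20 → 9 → J, 124.56/10 → 12 → M; chars JM.
Square (2°×1°, digits 0–9): 16.26/2 → 8, 4.56/1 → 4; chars 84.

JM84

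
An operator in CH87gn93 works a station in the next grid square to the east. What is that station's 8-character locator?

Longitude extended square 9; +1 → 10, wraps to 0, carry into subsquare.
Longitude subsquare g = 6; +1 → 7 = h.
The latitude characters are unchanged.

CH87hn03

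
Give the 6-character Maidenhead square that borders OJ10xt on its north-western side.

OJ10wu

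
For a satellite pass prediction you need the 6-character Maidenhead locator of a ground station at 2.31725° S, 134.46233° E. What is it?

Offset from 180°W / 90°S: lon 314.4623°, lat 87.6827°.
Field: lon ⌊314.4623/20⌋ = 15 → P; lat ⌊87.6827/10⌋ = 8 → I.
Square: lon ⌊14.4623/2⌋ = 7; lat ⌊7.6827/1⌋ = 7.
Subsquare: lon ⌊0.4623/0.0833333⌋ = 5 → f; lat ⌊0.6827/0.0416667⌋ = 16 → q.

PI77fq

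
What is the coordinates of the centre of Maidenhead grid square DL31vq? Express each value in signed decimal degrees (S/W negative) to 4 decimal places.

21.6875, -112.2083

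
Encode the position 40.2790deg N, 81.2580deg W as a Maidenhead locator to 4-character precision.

Offset from 180°W / 90°S: lon 98.74°, lat 130.28°.
Field (20°×10°, letters A–R): 98.74/20 → 4 → E, 130.28/10 → 13 → N; chars EN.
Square (2°×1°, digits 0–9): 18.74/2 → 9, 0.28/1 → 0; chars 90.

EN90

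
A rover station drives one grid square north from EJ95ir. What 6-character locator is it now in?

EJ95is

Latitude subsquare r = 17; +1 → 18 = s.
The longitude characters are unchanged.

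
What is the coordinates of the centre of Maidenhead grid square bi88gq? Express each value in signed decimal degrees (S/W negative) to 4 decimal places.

-1.3125, -143.4583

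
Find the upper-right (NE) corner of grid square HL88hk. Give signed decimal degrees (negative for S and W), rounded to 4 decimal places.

28.4583, -23.3333

Field H=7, L=11: +7·20° lon, +11·10° lat → SW at lon -40°, lat 20°.
Square 8, 8: +8·2° lon, +8·1° lat → SW at lon -24°, lat 28°.
Subsquare h=7, k=10: +7·0.0833333° lon, +10·0.0416667° lat → SW at lon -23.4167°, lat 28.4167°.
Cell spans 0.0833333° lon × 0.0416667° lat. NE corner is SW corner plus one full cell.
latitude 28.4583, longitude -23.3333.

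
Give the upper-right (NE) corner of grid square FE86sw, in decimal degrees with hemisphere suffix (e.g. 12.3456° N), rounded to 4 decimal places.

Field F=5, E=4: +5·20° lon, +4·10° lat → SW at lon -80°, lat -50°.
Square 8, 6: +8·2° lon, +6·1° lat → SW at lon -64°, lat -44°.
Subsquare s=18, w=22: +18·0.0833333° lon, +22·0.0416667° lat → SW at lon -62.5°, lat -43.0833°.
Cell spans 0.0833333° lon × 0.0416667° lat. NE corner is SW corner plus one full cell.
latitude 43.0417° S, longitude 62.4167° W.

43.0417° S, 62.4167° W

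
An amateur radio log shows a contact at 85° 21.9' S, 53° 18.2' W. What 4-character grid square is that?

GA34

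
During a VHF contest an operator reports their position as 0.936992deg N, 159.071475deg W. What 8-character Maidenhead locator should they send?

Add 180° to longitude and 90° to latitude: 20.92853, 90.93699.
Field: lon ⌊20.92853/20⌋ = 1 → B; lat ⌊90.93699/10⌋ = 9 → J.
Square: lon ⌊0.92853/2⌋ = 0; lat ⌊0.93699/1⌋ = 0.
Subsquare: lon ⌊0.92853/0.0833333⌋ = 11 → l; lat ⌊0.93699/0.0416667⌋ = 22 → w.
Extended square: lon ⌊0.01186/0.00833333⌋ = 1; lat ⌊0.02033/0.00416667⌋ = 4.

BJ00lw14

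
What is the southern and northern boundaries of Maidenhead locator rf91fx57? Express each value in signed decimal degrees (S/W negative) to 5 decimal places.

Field R=17, F=5: +17·20° lon, +5·10° lat → SW at lon 160°, lat -40°.
Square 9, 1: +9·2° lon, +1·1° lat → SW at lon 178°, lat -39°.
Subsquare f=5, x=23: +5·0.0833333° lon, +23·0.0416667° lat → SW at lon 178.417°, lat -38.0417°.
Extended square 5, 7: +5·0.00833333° lon, +7·0.00416667° lat → SW at lon 178.458°, lat -38.0125°.
Cell spans 0.00833333° lon × 0.00416667° lat.
south -38.01250, north -38.00833.

-38.01250, -38.00833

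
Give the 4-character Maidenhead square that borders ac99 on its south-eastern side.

BC08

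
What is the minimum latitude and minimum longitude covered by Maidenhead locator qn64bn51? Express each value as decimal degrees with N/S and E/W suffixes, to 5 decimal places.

Field Q=16, N=13: +16·20° lon, +13·10° lat → SW at lon 140°, lat 40°.
Square 6, 4: +6·2° lon, +4·1° lat → SW at lon 152°, lat 44°.
Subsquare b=1, n=13: +1·0.0833333° lon, +13·0.0416667° lat → SW at lon 152.083°, lat 44.5417°.
Extended square 5, 1: +5·0.00833333° lon, +1·0.00416667° lat → SW at lon 152.125°, lat 44.5458°.
latitude 44.54583° N, longitude 152.12500° E.

44.54583° N, 152.12500° E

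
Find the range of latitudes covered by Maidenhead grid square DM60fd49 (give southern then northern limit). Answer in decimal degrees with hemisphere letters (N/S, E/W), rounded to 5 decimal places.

Field D=3, M=12: +3·20° lon, +12·10° lat → SW at lon -120°, lat 30°.
Square 6, 0: +6·2° lon, +0·1° lat → SW at lon -108°, lat 30°.
Subsquare f=5, d=3: +5·0.0833333° lon, +3·0.0416667° lat → SW at lon -107.583°, lat 30.125°.
Extended square 4, 9: +4·0.00833333° lon, +9·0.00416667° lat → SW at lon -107.55°, lat 30.1625°.
Cell spans 0.00833333° lon × 0.00416667° lat.
south 30.16250° N, north 30.16667° N.

30.16250° N, 30.16667° N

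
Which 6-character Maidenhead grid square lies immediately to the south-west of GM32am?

Longitude subsquare a = 0; −1 → -1, wraps to 23 = x, carry into square.
Longitude square 3; −1 → 2.
Latitude subsquare m = 12; −1 → 11 = l.

GM22xl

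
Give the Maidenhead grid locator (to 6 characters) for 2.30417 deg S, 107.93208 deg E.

Offset from 180°W / 90°S: lon 287.9321°, lat 87.6958°.
Field (20°×10°, letters A–R): 287.9321/20 → 14 → O, 87.6958/10 → 8 → I; chars OI.
Square (2°×1°, digits 0–9): 7.9321/2 → 3, 7.6958/1 → 7; chars 37.
Subsquare (5′×2.5′, letters a–x): 1.9321/0.0833333 → 23 → x, 0.6958/0.0416667 → 16 → q; chars xq.

OI37xq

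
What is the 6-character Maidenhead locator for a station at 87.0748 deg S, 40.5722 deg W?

GA92rw

Shift to the Maidenhead origin (180°W, 90°S): lon 139.4278, lat 2.9252.
Field (20°×10°, letters A–R): 139.4278/20 → 6 → G, 2.9252/10 → 0 → A; chars GA.
Square (2°×1°, digits 0–9): 19.4278/2 → 9, 2.9252/1 → 2; chars 92.
Subsquare (5′×2.5′, letters a–x): 1.4278/0.0833333 → 17 → r, 0.9252/0.0416667 → 22 → w; chars rw.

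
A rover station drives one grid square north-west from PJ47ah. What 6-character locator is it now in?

Longitude subsquare a = 0; −1 → -1, wraps to 23 = x, carry into square.
Longitude square 4; −1 → 3.
Latitude subsquare h = 7; +1 → 8 = i.

PJ37xi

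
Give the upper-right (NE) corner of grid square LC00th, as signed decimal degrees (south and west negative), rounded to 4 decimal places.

Field L=11, C=2: +11·20° lon, +2·10° lat → SW at lon 40°, lat -70°.
Square 0, 0: +0·2° lon, +0·1° lat → SW at lon 40°, lat -70°.
Subsquare t=19, h=7: +19·0.0833333° lon, +7·0.0416667° lat → SW at lon 41.5833°, lat -69.7083°.
Cell spans 0.0833333° lon × 0.0416667° lat. NE corner is SW corner plus one full cell.
latitude -69.6667, longitude 41.6667.

-69.6667, 41.6667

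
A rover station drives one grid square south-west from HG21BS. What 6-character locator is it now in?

HG21ar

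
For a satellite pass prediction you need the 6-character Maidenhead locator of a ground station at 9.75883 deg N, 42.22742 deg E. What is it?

Shift to the Maidenhead origin (180°W, 90°S): lon 222.2274, lat 99.7588.
Field: 222.2274/20 → 11 → L, 99.7588/10 → 9 → J; chars LJ.
Square: 2.2274/2 → 1, 9.7588/1 → 9; chars 19.
Subsquare: 0.2274/0.0833333 → 2 → c, 0.7588/0.0416667 → 18 → s; chars cs.

LJ19cs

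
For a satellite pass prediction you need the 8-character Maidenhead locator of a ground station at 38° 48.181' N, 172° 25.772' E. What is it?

RM68ft12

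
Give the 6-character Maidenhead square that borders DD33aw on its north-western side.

Longitude subsquare a = 0; −1 → -1, wraps to 23 = x, carry into square.
Longitude square 3; −1 → 2.
Latitude subsquare w = 22; +1 → 23 = x.

DD23xx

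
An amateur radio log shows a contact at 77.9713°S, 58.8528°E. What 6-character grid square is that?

LB92ka

Shift to the Maidenhead origin (180°W, 90°S): lon 238.8528, lat 12.0287.
Field (20°×10°, letters A–R): lon ⌊238.8528/20⌋ = 11 → L; lat ⌊12.0287/10⌋ = 1 → B.
Square (2°×1°, digits 0–9): lon ⌊18.8528/2⌋ = 9; lat ⌊2.0287/1⌋ = 2.
Subsquare (5′×2.5′, letters a–x): lon ⌊0.8528/0.0833333⌋ = 10 → k; lat ⌊0.0287/0.0416667⌋ = 0 → a.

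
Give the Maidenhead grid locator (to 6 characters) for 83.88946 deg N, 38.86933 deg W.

Add 180° to longitude and 90° to latitude: 141.1307, 173.8895.
Field: lon ⌊141.1307/20⌋ = 7 → H; lat ⌊173.8895/10⌋ = 17 → R.
Square: lon ⌊1.1307/2⌋ = 0; lat ⌊3.8895/1⌋ = 3.
Subsquare: lon ⌊1.1307/0.0833333⌋ = 13 → n; lat ⌊0.8895/0.0416667⌋ = 21 → v.

HR03nv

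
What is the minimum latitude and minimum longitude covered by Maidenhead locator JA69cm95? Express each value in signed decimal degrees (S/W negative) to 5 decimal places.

Field J=9, A=0: +9·20° lon, +0·10° lat → SW at lon 0°, lat -90°.
Square 6, 9: +6·2° lon, +9·1° lat → SW at lon 12°, lat -81°.
Subsquare c=2, m=12: +2·0.0833333° lon, +12·0.0416667° lat → SW at lon 12.1667°, lat -80.5°.
Extended square 9, 5: +9·0.00833333° lon, +5·0.00416667° lat → SW at lon 12.2417°, lat -80.4792°.
latitude -80.47917, longitude 12.24167.

-80.47917, 12.24167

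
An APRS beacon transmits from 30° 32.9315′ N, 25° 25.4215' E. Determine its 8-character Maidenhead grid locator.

Offset from 180°W / 90°S: lon 205.42369°, lat 120.54886°.
Field: lon ⌊205.42369/20⌋ = 10 → K; lat ⌊120.54886/10⌋ = 12 → M.
Square: lon ⌊5.42369/2⌋ = 2; lat ⌊0.54886/1⌋ = 0.
Subsquare: lon ⌊1.42369/0.0833333⌋ = 17 → r; lat ⌊0.54886/0.0416667⌋ = 13 → n.
Extended square: lon ⌊0.00702/0.00833333⌋ = 0; lat ⌊0.00719/0.00416667⌋ = 1.

KM20rn01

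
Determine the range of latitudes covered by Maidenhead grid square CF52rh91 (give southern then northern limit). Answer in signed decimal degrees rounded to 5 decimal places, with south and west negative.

-37.70417, -37.70000

Field C=2, F=5: +2·20° lon, +5·10° lat → SW at lon -140°, lat -40°.
Square 5, 2: +5·2° lon, +2·1° lat → SW at lon -130°, lat -38°.
Subsquare r=17, h=7: +17·0.0833333° lon, +7·0.0416667° lat → SW at lon -128.583°, lat -37.7083°.
Extended square 9, 1: +9·0.00833333° lon, +1·0.00416667° lat → SW at lon -128.508°, lat -37.7042°.
Cell spans 0.00833333° lon × 0.00416667° lat.
south -37.70417, north -37.70000.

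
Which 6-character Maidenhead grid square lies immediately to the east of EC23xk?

EC33ak

Longitude subsquare x = 23; +1 → 24, wraps to 0 = a, carry into square.
Longitude square 2; +1 → 3.
The latitude characters are unchanged.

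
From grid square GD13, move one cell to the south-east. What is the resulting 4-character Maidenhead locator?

Longitude square 1; +1 → 2.
Latitude square 3; −1 → 2.

GD22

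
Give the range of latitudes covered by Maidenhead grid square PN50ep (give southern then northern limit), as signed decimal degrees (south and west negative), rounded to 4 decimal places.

40.6250, 40.6667

Field P=15, N=13: +15·20° lon, +13·10° lat → SW at lon 120°, lat 40°.
Square 5, 0: +5·2° lon, +0·1° lat → SW at lon 130°, lat 40°.
Subsquare e=4, p=15: +4·0.0833333° lon, +15·0.0416667° lat → SW at lon 130.333°, lat 40.625°.
Cell spans 0.0833333° lon × 0.0416667° lat.
south 40.6250, north 40.6667.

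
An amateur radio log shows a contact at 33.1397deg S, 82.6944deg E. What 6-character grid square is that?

NF16iu

Add 180° to longitude and 90° to latitude: 262.6944, 56.8603.
Field: lon ⌊262.6944/20⌋ = 13 → N; lat ⌊56.8603/10⌋ = 5 → F.
Square: lon ⌊2.6944/2⌋ = 1; lat ⌊6.8603/1⌋ = 6.
Subsquare: lon ⌊0.6944/0.0833333⌋ = 8 → i; lat ⌊0.8603/0.0416667⌋ = 20 → u.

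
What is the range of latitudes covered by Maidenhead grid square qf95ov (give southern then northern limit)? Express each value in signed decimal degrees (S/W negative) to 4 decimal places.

Field Q=16, F=5: +16·20° lon, +5·10° lat → SW at lon 140°, lat -40°.
Square 9, 5: +9·2° lon, +5·1° lat → SW at lon 158°, lat -35°.
Subsquare o=14, v=21: +14·0.0833333° lon, +21·0.0416667° lat → SW at lon 159.167°, lat -34.125°.
Cell spans 0.0833333° lon × 0.0416667° lat.
south -34.1250, north -34.0833.

-34.1250, -34.0833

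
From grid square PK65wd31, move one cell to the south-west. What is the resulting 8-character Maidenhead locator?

PK65wd20

Longitude extended square 3; −1 → 2.
Latitude extended square 1; −1 → 0.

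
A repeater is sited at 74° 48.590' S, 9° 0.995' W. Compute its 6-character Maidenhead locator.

IB55le

Add 180° to longitude and 90° to latitude: 170.9834, 15.1902.
Field (20°×10°, letters A–R): 170.9834/20 → 8 → I, 15.1902/10 → 1 → B; chars IB.
Square (2°×1°, digits 0–9): 10.9834/2 → 5, 5.1902/1 → 5; chars 55.
Subsquare (5′×2.5′, letters a–x): 0.9834/0.0833333 → 11 → l, 0.1902/0.0416667 → 4 → e; chars le.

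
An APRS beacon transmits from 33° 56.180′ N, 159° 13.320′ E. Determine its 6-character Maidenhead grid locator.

Offset from 180°W / 90°S: lon 339.2220°, lat 123.9363°.
Field: 339.2220/20 → 16 → Q, 123.9363/10 → 12 → M; chars QM.
Square: 19.2220/2 → 9, 3.9363/1 → 3; chars 93.
Subsquare: 1.2220/0.0833333 → 14 → o, 0.9363/0.0416667 → 22 → w; chars ow.

QM93ow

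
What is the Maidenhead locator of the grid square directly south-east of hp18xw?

HP28av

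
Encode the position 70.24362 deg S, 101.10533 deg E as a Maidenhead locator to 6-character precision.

OB09ns

Offset from 180°W / 90°S: lon 281.1053°, lat 19.7564°.
Field (20°×10°, letters A–R): 281.1053/20 → 14 → O, 19.7564/10 → 1 → B; chars OB.
Square (2°×1°, digits 0–9): 1.1053/2 → 0, 9.7564/1 → 9; chars 09.
Subsquare (5′×2.5′, letters a–x): 1.1053/0.0833333 → 13 → n, 0.7564/0.0416667 → 18 → s; chars ns.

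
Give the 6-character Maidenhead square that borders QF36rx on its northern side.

QF37ra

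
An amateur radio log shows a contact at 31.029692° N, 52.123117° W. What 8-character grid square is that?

Offset from 180°W / 90°S: lon 127.87688°, lat 121.02969°.
Field: lon ⌊127.87688/20⌋ = 6 → G; lat ⌊121.02969/10⌋ = 12 → M.
Square: lon ⌊7.87688/2⌋ = 3; lat ⌊1.02969/1⌋ = 1.
Subsquare: lon ⌊1.87688/0.0833333⌋ = 22 → w; lat ⌊0.02969/0.0416667⌋ = 0 → a.
Extended square: lon ⌊0.04355/0.00833333⌋ = 5; lat ⌊0.02969/0.00416667⌋ = 7.

GM31wa57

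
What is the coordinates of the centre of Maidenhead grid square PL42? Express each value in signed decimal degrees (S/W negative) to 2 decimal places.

22.50, 129.00

Field P=15, L=11: +15·20° lon, +11·10° lat → SW at lon 120°, lat 20°.
Square 4, 2: +4·2° lon, +2·1° lat → SW at lon 128°, lat 22°.
Cell spans 2° lon × 1° lat. Centre is SW corner plus half of each.
latitude 22.50, longitude 129.00.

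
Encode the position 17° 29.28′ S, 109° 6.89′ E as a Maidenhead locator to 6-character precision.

Add 180° to longitude and 90° to latitude: 289.1148, 72.5120.
Field: lon ⌊289.1148/20⌋ = 14 → O; lat ⌊72.5120/10⌋ = 7 → H.
Square: lon ⌊9.1148/2⌋ = 4; lat ⌊2.5120/1⌋ = 2.
Subsquare: lon ⌊1.1148/0.0833333⌋ = 13 → n; lat ⌊0.5120/0.0416667⌋ = 12 → m.

OH42nm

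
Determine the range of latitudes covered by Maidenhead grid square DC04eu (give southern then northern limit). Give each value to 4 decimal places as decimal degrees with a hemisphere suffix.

65.1667° S, 65.1250° S

Field D=3, C=2: +3·20° lon, +2·10° lat → SW at lon -120°, lat -70°.
Square 0, 4: +0·2° lon, +4·1° lat → SW at lon -120°, lat -66°.
Subsquare e=4, u=20: +4·0.0833333° lon, +20·0.0416667° lat → SW at lon -119.667°, lat -65.1667°.
Cell spans 0.0833333° lon × 0.0416667° lat.
south 65.1667° S, north 65.1250° S.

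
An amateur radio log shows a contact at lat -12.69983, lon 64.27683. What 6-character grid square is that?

Shift to the Maidenhead origin (180°W, 90°S): lon 244.2768, lat 77.3002.
Field: lon ⌊244.2768/20⌋ = 12 → M; lat ⌊77.3002/10⌋ = 7 → H.
Square: lon ⌊4.2768/2⌋ = 2; lat ⌊7.3002/1⌋ = 7.
Subsquare: lon ⌊0.2768/0.0833333⌋ = 3 → d; lat ⌊0.3002/0.0416667⌋ = 7 → h.

MH27dh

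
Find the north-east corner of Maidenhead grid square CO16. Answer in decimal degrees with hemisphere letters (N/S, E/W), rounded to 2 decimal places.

57.00° N, 136.00° W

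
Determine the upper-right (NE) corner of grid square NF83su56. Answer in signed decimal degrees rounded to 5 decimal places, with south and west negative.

-36.13750, 97.55000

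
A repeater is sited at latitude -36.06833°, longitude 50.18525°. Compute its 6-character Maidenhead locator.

LF53cw

Shift to the Maidenhead origin (180°W, 90°S): lon 230.1852, lat 53.9317.
Field: 230.1852/20 → 11 → L, 53.9317/10 → 5 → F; chars LF.
Square: 10.1852/2 → 5, 3.9317/1 → 3; chars 53.
Subsquare: 0.1852/0.0833333 → 2 → c, 0.9317/0.0416667 → 22 → w; chars cw.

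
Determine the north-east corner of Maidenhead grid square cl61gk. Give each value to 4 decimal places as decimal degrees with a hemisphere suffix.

21.4583° N, 127.4167° W

Field C=2, L=11: +2·20° lon, +11·10° lat → SW at lon -140°, lat 20°.
Square 6, 1: +6·2° lon, +1·1° lat → SW at lon -128°, lat 21°.
Subsquare g=6, k=10: +6·0.0833333° lon, +10·0.0416667° lat → SW at lon -127.5°, lat 21.4167°.
Cell spans 0.0833333° lon × 0.0416667° lat. NE corner is SW corner plus one full cell.
latitude 21.4583° N, longitude 127.4167° W.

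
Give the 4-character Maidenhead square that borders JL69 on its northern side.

Latitude square 9; +1 → 10, wraps to 0, carry into field.
Latitude field L = 11; +1 → 12 = M.
The longitude characters are unchanged.

JM60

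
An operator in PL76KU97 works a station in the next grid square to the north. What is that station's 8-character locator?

PL76ku98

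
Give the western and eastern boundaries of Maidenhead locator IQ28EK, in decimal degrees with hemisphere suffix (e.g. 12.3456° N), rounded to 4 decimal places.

Field I=8, Q=16: +8·20° lon, +16·10° lat → SW at lon -20°, lat 70°.
Square 2, 8: +2·2° lon, +8·1° lat → SW at lon -16°, lat 78°.
Subsquare e=4, k=10: +4·0.0833333° lon, +10·0.0416667° lat → SW at lon -15.6667°, lat 78.4167°.
Cell spans 0.0833333° lon × 0.0416667° lat.
west 15.6667° W, east 15.5833° W.

15.6667° W, 15.5833° W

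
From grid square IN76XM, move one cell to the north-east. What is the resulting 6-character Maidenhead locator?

Longitude subsquare x = 23; +1 → 24, wraps to 0 = a, carry into square.
Longitude square 7; +1 → 8.
Latitude subsquare m = 12; +1 → 13 = n.

IN86an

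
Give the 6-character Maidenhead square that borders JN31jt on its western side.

JN31it

Longitude subsquare j = 9; −1 → 8 = i.
The latitude characters are unchanged.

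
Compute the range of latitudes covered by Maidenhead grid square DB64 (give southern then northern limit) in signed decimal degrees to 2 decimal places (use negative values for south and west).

-76.00, -75.00

Field D=3, B=1: +3·20° lon, +1·10° lat → SW at lon -120°, lat -80°.
Square 6, 4: +6·2° lon, +4·1° lat → SW at lon -108°, lat -76°.
Cell spans 2° lon × 1° lat.
south -76.00, north -75.00.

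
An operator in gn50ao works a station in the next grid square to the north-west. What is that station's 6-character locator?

GN40xp

Longitude subsquare a = 0; −1 → -1, wraps to 23 = x, carry into square.
Longitude square 5; −1 → 4.
Latitude subsquare o = 14; +1 → 15 = p.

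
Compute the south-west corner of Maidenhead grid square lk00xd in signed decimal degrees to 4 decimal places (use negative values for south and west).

10.1250, 41.9167

Field L=11, K=10: +11·20° lon, +10·10° lat → SW at lon 40°, lat 10°.
Square 0, 0: +0·2° lon, +0·1° lat → SW at lon 40°, lat 10°.
Subsquare x=23, d=3: +23·0.0833333° lon, +3·0.0416667° lat → SW at lon 41.9167°, lat 10.125°.
latitude 10.1250, longitude 41.9167.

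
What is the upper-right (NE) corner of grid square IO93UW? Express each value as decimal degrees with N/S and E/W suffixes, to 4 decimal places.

53.9583° N, 0.2500° W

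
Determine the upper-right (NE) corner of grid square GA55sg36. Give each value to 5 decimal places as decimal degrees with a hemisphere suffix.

84.72083° S, 48.46667° W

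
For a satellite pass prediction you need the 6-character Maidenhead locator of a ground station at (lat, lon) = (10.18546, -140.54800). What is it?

BK90re

Offset from 180°W / 90°S: lon 39.4520°, lat 100.1855°.
Field (20°×10°, letters A–R): 39.4520/20 → 1 → B, 100.1855/10 → 10 → K; chars BK.
Square (2°×1°, digits 0–9): 19.4520/2 → 9, 0.1855/1 → 0; chars 90.
Subsquare (5′×2.5′, letters a–x): 1.4520/0.0833333 → 17 → r, 0.1855/0.0416667 → 4 → e; chars re.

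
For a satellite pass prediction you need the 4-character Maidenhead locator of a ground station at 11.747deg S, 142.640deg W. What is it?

Offset from 180°W / 90°S: lon 37.36°, lat 78.25°.
Field (20°×10°, letters A–R): lon ⌊37.36/20⌋ = 1 → B; lat ⌊78.25/10⌋ = 7 → H.
Square (2°×1°, digits 0–9): lon ⌊17.36/2⌋ = 8; lat ⌊8.25/1⌋ = 8.

BH88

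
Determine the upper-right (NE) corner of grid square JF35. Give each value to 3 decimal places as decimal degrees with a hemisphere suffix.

34.000° S, 8.000° E

Field J=9, F=5: +9·20° lon, +5·10° lat → SW at lon 0°, lat -40°.
Square 3, 5: +3·2° lon, +5·1° lat → SW at lon 6°, lat -35°.
Cell spans 2° lon × 1° lat. NE corner is SW corner plus one full cell.
latitude 34.000° S, longitude 8.000° E.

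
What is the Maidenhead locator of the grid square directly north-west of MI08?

LI99

Longitude square 0; −1 → -1, wraps to 9, carry into field.
Longitude field M = 12; −1 → 11 = L.
Latitude square 8; +1 → 9.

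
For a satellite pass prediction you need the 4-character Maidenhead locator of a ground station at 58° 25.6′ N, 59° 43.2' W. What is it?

Offset from 180°W / 90°S: lon 120.28°, lat 148.43°.
Field: lon ⌊120.28/20⌋ = 6 → G; lat ⌊148.43/10⌋ = 14 → O.
Square: lon ⌊0.28/2⌋ = 0; lat ⌊8.43/1⌋ = 8.

GO08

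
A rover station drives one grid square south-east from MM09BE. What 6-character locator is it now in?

MM09cd

Longitude subsquare b = 1; +1 → 2 = c.
Latitude subsquare e = 4; −1 → 3 = d.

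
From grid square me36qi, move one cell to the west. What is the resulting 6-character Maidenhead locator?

ME36pi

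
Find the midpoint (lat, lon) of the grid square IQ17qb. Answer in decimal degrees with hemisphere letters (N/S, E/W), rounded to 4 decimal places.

77.0625° N, 16.6250° W

Field I=8, Q=16: +8·20° lon, +16·10° lat → SW at lon -20°, lat 70°.
Square 1, 7: +1·2° lon, +7·1° lat → SW at lon -18°, lat 77°.
Subsquare q=16, b=1: +16·0.0833333° lon, +1·0.0416667° lat → SW at lon -16.6667°, lat 77.0417°.
Cell spans 0.0833333° lon × 0.0416667° lat. Centre is SW corner plus half of each.
latitude 77.0625° N, longitude 16.6250° W.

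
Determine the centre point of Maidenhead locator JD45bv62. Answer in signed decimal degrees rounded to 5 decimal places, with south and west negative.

-54.11458, 8.13750

Field J=9, D=3: +9·20° lon, +3·10° lat → SW at lon 0°, lat -60°.
Square 4, 5: +4·2° lon, +5·1° lat → SW at lon 8°, lat -55°.
Subsquare b=1, v=21: +1·0.0833333° lon, +21·0.0416667° lat → SW at lon 8.08333°, lat -54.125°.
Extended square 6, 2: +6·0.00833333° lon, +2·0.00416667° lat → SW at lon 8.13333°, lat -54.1167°.
Cell spans 0.00833333° lon × 0.00416667° lat. Centre is SW corner plus half of each.
latitude -54.11458, longitude 8.13750.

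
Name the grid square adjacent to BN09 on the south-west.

AN98

Longitude square 0; −1 → -1, wraps to 9, carry into field.
Longitude field B = 1; −1 → 0 = A.
Latitude square 9; −1 → 8.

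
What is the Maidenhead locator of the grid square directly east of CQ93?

DQ03

Longitude square 9; +1 → 10, wraps to 0, carry into field.
Longitude field C = 2; +1 → 3 = D.
The latitude characters are unchanged.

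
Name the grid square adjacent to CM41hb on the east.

Longitude subsquare h = 7; +1 → 8 = i.
The latitude characters are unchanged.

CM41ib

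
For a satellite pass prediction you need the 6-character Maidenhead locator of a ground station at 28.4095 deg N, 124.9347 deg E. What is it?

PL28lj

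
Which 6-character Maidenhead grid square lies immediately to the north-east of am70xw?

Longitude subsquare x = 23; +1 → 24, wraps to 0 = a, carry into square.
Longitude square 7; +1 → 8.
Latitude subsquare w = 22; +1 → 23 = x.

AM80ax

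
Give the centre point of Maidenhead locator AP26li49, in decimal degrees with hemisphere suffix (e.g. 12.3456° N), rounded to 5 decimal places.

66.37292° N, 175.04583° W

Field A=0, P=15: +0·20° lon, +15·10° lat → SW at lon -180°, lat 60°.
Square 2, 6: +2·2° lon, +6·1° lat → SW at lon -176°, lat 66°.
Subsquare l=11, i=8: +11·0.0833333° lon, +8·0.0416667° lat → SW at lon -175.083°, lat 66.3333°.
Extended square 4, 9: +4·0.00833333° lon, +9·0.00416667° lat → SW at lon -175.05°, lat 66.3708°.
Cell spans 0.00833333° lon × 0.00416667° lat. Centre is SW corner plus half of each.
latitude 66.37292° N, longitude 175.04583° W.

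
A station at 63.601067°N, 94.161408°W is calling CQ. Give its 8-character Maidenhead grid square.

Shift to the Maidenhead origin (180°W, 90°S): lon 85.83859, lat 153.60107.
Field (20°×10°, letters A–R): 85.83859/20 → 4 → E, 153.60107/10 → 15 → P; chars EP.
Square (2°×1°, digits 0–9): 5.83859/2 → 2, 3.60107/1 → 3; chars 23.
Subsquare (5′×2.5′, letters a–x): 1.83859/0.0833333 → 22 → w, 0.60107/0.0416667 → 14 → o; chars wo.
Extended square (30″×15″, digits 0–9): 0.00526/0.00833333 → 0, 0.01773/0.00416667 → 4; chars 04.

EP23wo04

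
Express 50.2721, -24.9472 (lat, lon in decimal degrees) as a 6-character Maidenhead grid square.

HO70mg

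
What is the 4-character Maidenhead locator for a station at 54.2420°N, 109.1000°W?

Shift to the Maidenhead origin (180°W, 90°S): lon 70.90, lat 144.24.
Field: lon ⌊70.90/20⌋ = 3 → D; lat ⌊144.24/10⌋ = 14 → O.
Square: lon ⌊10.90/2⌋ = 5; lat ⌊4.24/1⌋ = 4.

DO54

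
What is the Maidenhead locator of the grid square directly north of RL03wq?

Latitude subsquare q = 16; +1 → 17 = r.
The longitude characters are unchanged.

RL03wr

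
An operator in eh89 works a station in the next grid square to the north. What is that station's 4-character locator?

EI80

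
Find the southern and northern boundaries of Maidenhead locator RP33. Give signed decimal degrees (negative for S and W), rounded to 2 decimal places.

63.00, 64.00

Field R=17, P=15: +17·20° lon, +15·10° lat → SW at lon 160°, lat 60°.
Square 3, 3: +3·2° lon, +3·1° lat → SW at lon 166°, lat 63°.
Cell spans 2° lon × 1° lat.
south 63.00, north 64.00.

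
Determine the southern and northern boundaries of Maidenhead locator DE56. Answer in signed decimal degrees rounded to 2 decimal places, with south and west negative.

-44.00, -43.00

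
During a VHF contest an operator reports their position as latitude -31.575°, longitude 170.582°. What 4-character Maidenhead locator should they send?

RF58

Add 180° to longitude and 90° to latitude: 350.58, 58.42.
Field (20°×10°, letters A–R): lon ⌊350.58/20⌋ = 17 → R; lat ⌊58.42/10⌋ = 5 → F.
Square (2°×1°, digits 0–9): lon ⌊10.58/2⌋ = 5; lat ⌊8.42/1⌋ = 8.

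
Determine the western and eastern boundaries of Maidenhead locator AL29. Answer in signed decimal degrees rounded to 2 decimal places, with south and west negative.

-176.00, -174.00

Field A=0, L=11: +0·20° lon, +11·10° lat → SW at lon -180°, lat 20°.
Square 2, 9: +2·2° lon, +9·1° lat → SW at lon -176°, lat 29°.
Cell spans 2° lon × 1° lat.
west -176.00, east -174.00.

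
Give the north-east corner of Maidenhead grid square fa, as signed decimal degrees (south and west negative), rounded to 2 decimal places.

Field F=5, A=0: +5·20° lon, +0·10° lat → SW at lon -80°, lat -90°.
Cell spans 20° lon × 10° lat. NE corner is SW corner plus one full cell.
latitude -80.00, longitude -60.00.

-80.00, -60.00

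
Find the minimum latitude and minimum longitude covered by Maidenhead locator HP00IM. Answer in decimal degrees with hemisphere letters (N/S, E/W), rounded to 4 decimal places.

60.5000° N, 39.3333° W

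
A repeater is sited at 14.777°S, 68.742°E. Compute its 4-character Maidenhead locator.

MH45

Shift to the Maidenhead origin (180°W, 90°S): lon 248.74, lat 75.22.
Field (20°×10°, letters A–R): lon ⌊248.74/20⌋ = 12 → M; lat ⌊75.22/10⌋ = 7 → H.
Square (2°×1°, digits 0–9): lon ⌊8.74/2⌋ = 4; lat ⌊5.22/1⌋ = 5.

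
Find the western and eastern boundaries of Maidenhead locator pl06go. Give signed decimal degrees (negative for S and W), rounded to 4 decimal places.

Field P=15, L=11: +15·20° lon, +11·10° lat → SW at lon 120°, lat 20°.
Square 0, 6: +0·2° lon, +6·1° lat → SW at lon 120°, lat 26°.
Subsquare g=6, o=14: +6·0.0833333° lon, +14·0.0416667° lat → SW at lon 120.5°, lat 26.5833°.
Cell spans 0.0833333° lon × 0.0416667° lat.
west 120.5000, east 120.5833.

120.5000, 120.5833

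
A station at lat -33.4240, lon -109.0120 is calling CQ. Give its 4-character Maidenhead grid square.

DF56

Add 180° to longitude and 90° to latitude: 70.99, 56.58.
Field: lon ⌊70.99/20⌋ = 3 → D; lat ⌊56.58/10⌋ = 5 → F.
Square: lon ⌊10.99/2⌋ = 5; lat ⌊6.58/1⌋ = 6.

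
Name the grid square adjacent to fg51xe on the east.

FG61ae

Longitude subsquare x = 23; +1 → 24, wraps to 0 = a, carry into square.
Longitude square 5; +1 → 6.
The latitude characters are unchanged.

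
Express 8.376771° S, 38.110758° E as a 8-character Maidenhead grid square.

KI91bo39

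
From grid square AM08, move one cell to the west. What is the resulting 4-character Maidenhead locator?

Longitude square 0; −1 → -1, wraps to 9, carry into field.
Longitude field A = 0; −1 → -1, wraps to 17 = R, wrapping around the antimeridian.
The latitude characters are unchanged.

RM98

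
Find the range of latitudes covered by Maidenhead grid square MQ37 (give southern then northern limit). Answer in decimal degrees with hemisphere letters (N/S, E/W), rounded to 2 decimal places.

77.00° N, 78.00° N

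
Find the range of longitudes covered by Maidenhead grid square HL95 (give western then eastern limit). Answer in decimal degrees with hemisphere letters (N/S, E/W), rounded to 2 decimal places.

Field H=7, L=11: +7·20° lon, +11·10° lat → SW at lon -40°, lat 20°.
Square 9, 5: +9·2° lon, +5·1° lat → SW at lon -22°, lat 25°.
Cell spans 2° lon × 1° lat.
west 22.00° W, east 20.00° W.

22.00° W, 20.00° W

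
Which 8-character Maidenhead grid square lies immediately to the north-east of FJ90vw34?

Longitude extended square 3; +1 → 4.
Latitude extended square 4; +1 → 5.

FJ90vw45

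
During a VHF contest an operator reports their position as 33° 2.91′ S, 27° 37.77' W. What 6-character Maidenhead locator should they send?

HF66ew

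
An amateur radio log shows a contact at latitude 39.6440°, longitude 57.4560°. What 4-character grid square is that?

LM89

Add 180° to longitude and 90° to latitude: 237.46, 129.64.
Field (20°×10°, letters A–R): lon ⌊237.46/20⌋ = 11 → L; lat ⌊129.64/10⌋ = 12 → M.
Square (2°×1°, digits 0–9): lon ⌊17.46/2⌋ = 8; lat ⌊9.64/1⌋ = 9.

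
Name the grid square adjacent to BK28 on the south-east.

BK37

Longitude square 2; +1 → 3.
Latitude square 8; −1 → 7.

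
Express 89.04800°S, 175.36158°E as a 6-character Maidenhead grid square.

Shift to the Maidenhead origin (180°W, 90°S): lon 355.3616, lat 0.9520.
Field (20°×10°, letters A–R): 355.3616/20 → 17 → R, 0.9520/10 → 0 → A; chars RA.
Square (2°×1°, digits 0–9): 15.3616/2 → 7, 0.9520/1 → 0; chars 70.
Subsquare (5′×2.5′, letters a–x): 1.3616/0.0833333 → 16 → q, 0.9520/0.0416667 → 22 → w; chars qw.

RA70qw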